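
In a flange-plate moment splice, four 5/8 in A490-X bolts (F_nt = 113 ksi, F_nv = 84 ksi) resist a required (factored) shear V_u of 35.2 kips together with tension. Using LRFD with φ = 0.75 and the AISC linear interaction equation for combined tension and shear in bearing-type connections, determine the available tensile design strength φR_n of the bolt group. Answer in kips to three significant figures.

87.9 kips

A_b = π·0.625²/4 = 0.3068 in²; f_rv = 35.2 / (4 × 0.3068) = 28.68 ksi.
F'_nt = 1.3 F_nt − (F_nt / φF_nv) f_rv = 1.3·113 − (113/(0.75·84))·28.68 = 95.45 ksi, capped at F_nt → F'_nt = 95.45 ksi.
R_n = F'_nt · A_b · n = 95.45 × 0.3068 × 4 = 117.1 kips.
Design strength φR_n = 0.75 × 117.1 = 87.9 kips.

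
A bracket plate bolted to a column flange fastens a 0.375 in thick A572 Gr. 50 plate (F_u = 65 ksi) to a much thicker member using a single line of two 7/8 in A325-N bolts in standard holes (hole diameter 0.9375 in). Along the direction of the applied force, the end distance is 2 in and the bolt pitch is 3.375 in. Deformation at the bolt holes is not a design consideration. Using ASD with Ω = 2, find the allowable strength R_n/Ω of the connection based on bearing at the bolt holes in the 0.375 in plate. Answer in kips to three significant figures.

Per bolt r_n = 1.5 l_c t F_u ≤ 3.0 d t F_u; upper limit = 3.0 × 0.875 × 0.375 × 65 = 63.98 kips.
Edge bolt: l_c = 2 − 0.9375/2 = 1.531 in → 1.5 × 1.531 × 0.375 × 65 = 55.99 → r_n = 55.99 kips.
Interior bolts: l_c = 3.375 − 0.9375 = 2.438 in → 1.5 × 2.438 × 0.375 × 65 = 89.12 → r_n = 63.98 kips.
R_n = 1 × 55.99 + 1 × 63.98 = 120 kips.
Allowable strength R_n/Ω = 120 / 2 = 60 kips.

60 kips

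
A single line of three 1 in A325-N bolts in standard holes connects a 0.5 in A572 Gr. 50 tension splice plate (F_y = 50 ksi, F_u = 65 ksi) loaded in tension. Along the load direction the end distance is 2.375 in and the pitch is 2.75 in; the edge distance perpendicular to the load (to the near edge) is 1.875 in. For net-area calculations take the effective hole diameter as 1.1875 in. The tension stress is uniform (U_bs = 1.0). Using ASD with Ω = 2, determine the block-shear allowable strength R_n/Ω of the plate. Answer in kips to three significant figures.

Shear plane L_v = 2.375 + 2·2.75 = 7.875 in; A_gv = 7.875 × 0.5 = 3.938 in².
A_nv = (7.875 − 2.5·1.1875) × 0.5 = 2.453 in².
A_nt = (1.875 − 0.5·1.1875) × 0.5 = 0.6406 in².
0.6 F_u A_nv = 95.67 kips; 0.6 F_y A_gv = 118.1 kips → shear rupture governs the shear term.
R_n = 95.67 + 1.0 × 65 × 0.6406 = 137.3 kips.
Allowable strength R_n/Ω = 137.3 / 2 = 68.7 kips.

68.7 kips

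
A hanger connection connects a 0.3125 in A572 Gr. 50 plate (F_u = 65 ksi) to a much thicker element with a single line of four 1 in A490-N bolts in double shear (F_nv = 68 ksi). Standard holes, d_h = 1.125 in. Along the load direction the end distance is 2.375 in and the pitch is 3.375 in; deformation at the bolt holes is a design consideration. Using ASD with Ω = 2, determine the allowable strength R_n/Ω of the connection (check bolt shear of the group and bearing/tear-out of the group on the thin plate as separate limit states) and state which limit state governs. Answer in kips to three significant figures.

95.2 kips (bearing governs)

Bolt shear: A_b = π·1²/4 = 0.7854 in²; R_n = 68 × 0.7854 × 4 × 2 = 427.3 kips → 427.3 / 2 = 214 kips.
Bearing (1.2 l_c t F_u ≤ 2.4 d t F_u): upper limit = 2.4·1·0.3125·65 = 48.75 kips.
  Edge l_c = 2.375 − 1.125/2 = 1.812 → r_n = 44.18 kips; interior l_c = 3.375 − 1.125 = 2.25 → r_n = 48.75 kips.
  R_n,bearing = 1·44.18 + 3·48.75 = 190.4 kips → 190.4 / 2 = 95.2 kips.
Bearing governs: 95.2 kips.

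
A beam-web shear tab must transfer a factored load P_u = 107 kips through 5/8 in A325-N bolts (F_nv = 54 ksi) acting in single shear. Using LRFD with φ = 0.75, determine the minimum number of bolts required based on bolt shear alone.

9 bolts

A_b = π·0.625²/4 = 0.3068 in².
Per-bolt design strength φR_n = 0.75 × 54 × 0.3068 × 1 = 12.43 kips.
n ≥ 107 / 12.43 = 8.612 → use 9 bolts.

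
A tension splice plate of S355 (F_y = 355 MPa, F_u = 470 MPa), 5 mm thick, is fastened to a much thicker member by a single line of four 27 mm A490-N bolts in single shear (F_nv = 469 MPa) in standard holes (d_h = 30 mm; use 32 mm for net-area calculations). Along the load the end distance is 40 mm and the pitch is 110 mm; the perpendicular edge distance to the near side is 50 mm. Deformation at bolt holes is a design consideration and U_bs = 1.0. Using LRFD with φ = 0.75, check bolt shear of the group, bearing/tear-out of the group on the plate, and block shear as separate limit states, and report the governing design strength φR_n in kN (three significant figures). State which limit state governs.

Bolt shear: A_b = π·27²/4 = 572.6 mm²; R_n = 469 × 572.6 × 4 × 1 / 1000 = 1074 kN → 0.75 × 1074 = 806 kN.
Bearing: edge l_c = 25, r_n = 70.5 kN; interior l_c = 80, r_n = 152.3 kN; R_n = 70.5 + 3·152.3 = 527.3 kN → 396 kN.
Block shear: A_gv = 1850, A_nv = 1290, A_nt = 170 mm²; R_n = min(0.6F_uA_nv, 0.6F_yA_gv) + U_bs·F_u·A_nt = 443.7 kN → 333 kN.
Block shear governs: 333 kN.

333 kN (block shear governs)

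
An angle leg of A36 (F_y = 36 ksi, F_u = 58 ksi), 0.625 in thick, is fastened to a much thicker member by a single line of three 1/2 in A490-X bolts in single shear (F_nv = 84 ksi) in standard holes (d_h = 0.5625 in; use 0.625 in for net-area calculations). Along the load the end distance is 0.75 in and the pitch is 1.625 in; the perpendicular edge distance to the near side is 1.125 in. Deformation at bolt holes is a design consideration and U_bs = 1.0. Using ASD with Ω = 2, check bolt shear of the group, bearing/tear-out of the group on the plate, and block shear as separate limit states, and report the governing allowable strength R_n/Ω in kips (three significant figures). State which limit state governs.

24.7 kips (bolt shear governs)

Bolt shear: A_b = π·0.5²/4 = 0.1963 in²; R_n = 84 × 0.1963 × 3 × 1 = 49.48 kips → 49.48 / 2 = 24.7 kips.
Bearing: edge l_c = 0.4688, r_n = 20.39 kips; interior l_c = 1.062, r_n = 43.5 kips; R_n = 20.39 + 2·43.5 = 107.4 kips → 53.7 kips.
Block shear: A_gv = 2.5, A_nv = 1.523, A_nt = 0.5078 in²; R_n = min(0.6F_uA_nv, 0.6F_yA_gv) + U_bs·F_u·A_nt = 82.47 kips → 41.2 kips.
Bolt shear governs: 24.7 kips.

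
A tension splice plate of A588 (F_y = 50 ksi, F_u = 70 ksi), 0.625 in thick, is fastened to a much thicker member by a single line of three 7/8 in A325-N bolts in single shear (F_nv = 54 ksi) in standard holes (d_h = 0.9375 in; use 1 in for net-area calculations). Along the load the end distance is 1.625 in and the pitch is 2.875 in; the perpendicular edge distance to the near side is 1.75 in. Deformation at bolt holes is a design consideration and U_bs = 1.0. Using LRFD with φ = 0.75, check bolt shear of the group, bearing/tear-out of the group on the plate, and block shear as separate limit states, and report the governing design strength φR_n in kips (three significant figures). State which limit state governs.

73.1 kips (bolt shear governs)

Bolt shear: A_b = π·0.875²/4 = 0.6013 in²; R_n = 54 × 0.6013 × 3 × 1 = 97.41 kips → 0.75 × 97.41 = 73.1 kips.
Bearing: edge l_c = 1.156, r_n = 60.7 kips; interior l_c = 1.938, r_n = 91.88 kips; R_n = 60.7 + 2·91.88 = 244.5 kips → 183 kips.
Block shear: A_gv = 4.609, A_nv = 3.047, A_nt = 0.7812 in²; R_n = min(0.6F_uA_nv, 0.6F_yA_gv) + U_bs·F_u·A_nt = 182.7 kips → 137 kips.
Bolt shear governs: 73.1 kips.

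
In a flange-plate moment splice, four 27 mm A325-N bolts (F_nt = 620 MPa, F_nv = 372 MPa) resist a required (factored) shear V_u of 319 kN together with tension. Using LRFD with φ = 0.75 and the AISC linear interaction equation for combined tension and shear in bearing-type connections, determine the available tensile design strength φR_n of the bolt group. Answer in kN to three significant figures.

A_b = π·27²/4 = 572.6 mm²; f_rv = 319 × 1000 / (4 × 572.6) = 139.3 MPa.
F'_nt = 1.3 F_nt − (F_nt / φF_nv) f_rv = 1.3·620 − (620/(0.75·372))·139.3 = 496.5 MPa, capped at F_nt → F'_nt = 496.5 MPa.
R_n = F'_nt · A_b · n = 496.5 × 572.6 × 4 / 1000 = 1137 kN.
Design strength φR_n = 0.75 × 1137 = 853 kN.

853 kN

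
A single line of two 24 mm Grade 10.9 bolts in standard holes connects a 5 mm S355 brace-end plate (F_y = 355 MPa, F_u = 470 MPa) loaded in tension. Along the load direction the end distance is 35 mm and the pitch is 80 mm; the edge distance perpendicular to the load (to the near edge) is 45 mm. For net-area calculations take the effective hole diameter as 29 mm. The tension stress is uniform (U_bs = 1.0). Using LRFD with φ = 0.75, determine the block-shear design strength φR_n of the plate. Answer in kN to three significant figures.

129 kN

Shear plane L_v = 35 + 1·80 = 115 mm; A_gv = 115 × 5 = 575 mm².
A_nv = (115 − 1.5·29) × 5 = 357.5 mm².
A_nt = (45 − 0.5·29) × 5 = 152.5 mm².
0.6 F_u A_nv = 100.8 kN; 0.6 F_y A_gv = 122.5 kN → shear rupture governs the shear term.
R_n = 100.8 + 1.0 × 470 × 152.5 / 1000 = 172.5 kN.
Design strength φR_n = 0.75 × 172.5 = 129 kN.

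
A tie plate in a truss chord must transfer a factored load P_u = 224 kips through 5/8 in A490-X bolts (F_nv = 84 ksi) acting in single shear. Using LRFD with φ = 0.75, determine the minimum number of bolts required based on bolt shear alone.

12 bolts

A_b = π·0.625²/4 = 0.3068 in².
Per-bolt design strength φR_n = 0.75 × 84 × 0.3068 × 1 = 19.33 kips.
n ≥ 224 / 19.33 = 11.59 → use 12 bolts.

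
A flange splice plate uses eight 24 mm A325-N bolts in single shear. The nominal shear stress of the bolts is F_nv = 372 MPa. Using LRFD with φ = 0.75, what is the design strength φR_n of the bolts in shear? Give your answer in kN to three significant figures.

A_b = π × 24² / 4 = 452.4 mm².
R_n = F_nv · A_b · n · n_s = 372 × 452.4 × 8 × 1 / 1000 = 1346 kN.
Design strength φR_n = 0.75 × 1346 = 1010 kN.

1010 kN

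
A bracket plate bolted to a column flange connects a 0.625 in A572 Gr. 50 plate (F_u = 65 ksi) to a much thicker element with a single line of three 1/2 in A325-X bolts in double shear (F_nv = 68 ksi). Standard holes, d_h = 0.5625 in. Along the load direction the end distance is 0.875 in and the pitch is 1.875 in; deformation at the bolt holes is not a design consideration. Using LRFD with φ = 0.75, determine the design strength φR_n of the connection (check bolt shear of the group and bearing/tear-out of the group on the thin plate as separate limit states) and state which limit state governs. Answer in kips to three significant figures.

Bolt shear: A_b = π·0.5²/4 = 0.1963 in²; R_n = 68 × 0.1963 × 3 × 2 = 80.11 kips → 0.75 × 80.11 = 60.1 kips.
Bearing (1.5 l_c t F_u ≤ 3.0 d t F_u): upper limit = 3.0·0.5·0.625·65 = 60.94 kips.
  Edge l_c = 0.875 − 0.5625/2 = 0.5938 → r_n = 36.18 kips; interior l_c = 1.875 − 0.5625 = 1.312 → r_n = 60.94 kips.
  R_n,bearing = 1·36.18 + 2·60.94 = 158.1 kips → 0.75 × 158.1 = 119 kips.
Bolt shear governs: 60.1 kips.

60.1 kips (bolt shear governs)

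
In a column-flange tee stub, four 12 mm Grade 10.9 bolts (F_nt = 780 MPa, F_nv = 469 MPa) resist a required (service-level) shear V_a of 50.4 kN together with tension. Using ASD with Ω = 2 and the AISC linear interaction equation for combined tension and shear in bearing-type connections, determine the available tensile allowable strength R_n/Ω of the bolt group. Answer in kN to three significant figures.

146 kN

A_b = π·12²/4 = 113.1 mm²; f_rv = 50.4 × 1000 / (4 × 113.1) = 111.4 MPa.
F'_nt = 1.3 F_nt − (Ω F_nt / F_nv) f_rv = 1.3·780 − (2·780/469)·111.4 = 643.4 MPa, capped at F_nt → F'_nt = 643.4 MPa.
R_n = F'_nt · A_b · n = 643.4 × 113.1 × 4 / 1000 = 291.1 kN.
Allowable strength R_n/Ω = 291.1 / 2 = 146 kN.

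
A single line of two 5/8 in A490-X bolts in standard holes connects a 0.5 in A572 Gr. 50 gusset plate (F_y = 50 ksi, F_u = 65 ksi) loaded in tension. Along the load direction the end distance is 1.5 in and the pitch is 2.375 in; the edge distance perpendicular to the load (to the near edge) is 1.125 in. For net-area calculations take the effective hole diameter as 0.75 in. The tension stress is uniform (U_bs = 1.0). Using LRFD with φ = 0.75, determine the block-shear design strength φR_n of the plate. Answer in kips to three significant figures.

Shear plane L_v = 1.5 + 1·2.375 = 3.875 in; A_gv = 3.875 × 0.5 = 1.938 in².
A_nv = (3.875 − 1.5·0.75) × 0.5 = 1.375 in².
A_nt = (1.125 − 0.5·0.75) × 0.5 = 0.375 in².
0.6 F_u A_nv = 53.62 kips; 0.6 F_y A_gv = 58.12 kips → shear rupture governs the shear term.
R_n = 53.62 + 1.0 × 65 × 0.375 = 78 kips.
Design strength φR_n = 0.75 × 78 = 58.5 kips.

58.5 kips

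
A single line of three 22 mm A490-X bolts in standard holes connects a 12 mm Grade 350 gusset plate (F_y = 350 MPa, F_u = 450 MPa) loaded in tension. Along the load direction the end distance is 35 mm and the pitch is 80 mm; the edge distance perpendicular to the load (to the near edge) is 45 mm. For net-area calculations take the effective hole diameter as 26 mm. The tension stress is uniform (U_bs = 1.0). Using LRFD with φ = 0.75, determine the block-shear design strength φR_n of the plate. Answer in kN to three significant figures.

446 kN

Shear plane L_v = 35 + 2·80 = 195 mm; A_gv = 195 × 12 = 2340 mm².
A_nv = (195 − 2.5·26) × 12 = 1560 mm².
A_nt = (45 − 0.5·26) × 12 = 384 mm².
0.6 F_u A_nv = 421.2 kN; 0.6 F_y A_gv = 491.4 kN → shear rupture governs the shear term.
R_n = 421.2 + 1.0 × 450 × 384 / 1000 = 594 kN.
Design strength φR_n = 0.75 × 594 = 446 kN.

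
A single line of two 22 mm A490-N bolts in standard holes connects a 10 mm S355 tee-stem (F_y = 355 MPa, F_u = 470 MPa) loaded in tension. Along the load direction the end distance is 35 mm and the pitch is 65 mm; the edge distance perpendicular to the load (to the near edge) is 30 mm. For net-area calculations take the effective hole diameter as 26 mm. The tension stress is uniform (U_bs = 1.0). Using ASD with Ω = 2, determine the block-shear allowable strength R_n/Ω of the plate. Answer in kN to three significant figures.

Shear plane L_v = 35 + 1·65 = 100 mm; A_gv = 100 × 10 = 1000 mm².
A_nv = (100 − 1.5·26) × 10 = 610 mm².
A_nt = (30 − 0.5·26) × 10 = 170 mm².
0.6 F_u A_nv = 172 kN; 0.6 F_y A_gv = 213 kN → shear rupture governs the shear term.
R_n = 172 + 1.0 × 470 × 170 / 1000 = 251.9 kN.
Allowable strength R_n/Ω = 251.9 / 2 = 126 kN.

126 kN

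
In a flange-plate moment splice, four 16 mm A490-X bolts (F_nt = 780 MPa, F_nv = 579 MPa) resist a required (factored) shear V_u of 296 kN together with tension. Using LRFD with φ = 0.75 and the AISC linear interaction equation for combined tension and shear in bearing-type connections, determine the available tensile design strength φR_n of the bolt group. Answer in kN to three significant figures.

213 kN

A_b = π·16²/4 = 201.1 mm²; f_rv = 296 × 1000 / (4 × 201.1) = 368 MPa.
F'_nt = 1.3 F_nt − (F_nt / φF_nv) f_rv = 1.3·780 − (780/(0.75·579))·368 = 352.9 MPa, capped at F_nt → F'_nt = 352.9 MPa.
R_n = F'_nt · A_b · n = 352.9 × 201.1 × 4 / 1000 = 283.8 kN.
Design strength φR_n = 0.75 × 283.8 = 213 kN.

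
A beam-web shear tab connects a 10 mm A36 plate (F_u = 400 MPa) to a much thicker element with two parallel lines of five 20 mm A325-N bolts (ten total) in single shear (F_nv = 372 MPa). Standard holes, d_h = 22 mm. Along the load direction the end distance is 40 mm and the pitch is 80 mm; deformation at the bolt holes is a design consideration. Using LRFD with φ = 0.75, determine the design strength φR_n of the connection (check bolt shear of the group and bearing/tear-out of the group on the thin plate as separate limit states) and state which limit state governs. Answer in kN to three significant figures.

Bolt shear: A_b = π·20²/4 = 314.2 mm²; R_n = 372 × 314.2 × 10 × 1 / 1000 = 1169 kN → 0.75 × 1169 = 877 kN.
Bearing (1.2 l_c t F_u ≤ 2.4 d t F_u): upper limit = 2.4·20·10·400 / 1000 = 192 kN.
  Edge l_c = 40 − 22/2 = 29 → r_n = 139.2 kN; interior l_c = 80 − 22 = 58 → r_n = 192 kN.
  R_n,bearing = 2·139.2 + 8·192 = 1814 kN → 0.75 × 1814 = 1360 kN.
Bolt shear governs: 877 kN.

877 kN (bolt shear governs)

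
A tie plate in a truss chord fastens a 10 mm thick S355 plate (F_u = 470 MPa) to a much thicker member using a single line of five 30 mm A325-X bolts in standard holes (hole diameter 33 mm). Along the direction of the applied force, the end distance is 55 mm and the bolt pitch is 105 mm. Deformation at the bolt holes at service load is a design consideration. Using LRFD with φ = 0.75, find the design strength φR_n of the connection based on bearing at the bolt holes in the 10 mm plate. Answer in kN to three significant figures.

1180 kN

Per bolt r_n = 1.2 l_c t F_u ≤ 2.4 d t F_u; upper limit = 2.4 × 30 × 10 × 470 / 1000 = 338.4 kN.
Edge bolt: l_c = 55 − 33/2 = 38.5 mm → 1.2 × 38.5 × 10 × 470 / 1000 = 217.1 → r_n = 217.1 kN.
Interior bolts: l_c = 105 − 33 = 72 mm → 1.2 × 72 × 10 × 470 / 1000 = 406.1 → r_n = 338.4 kN.
R_n = 1 × 217.1 + 4 × 338.4 = 1571 kN.
Design strength φR_n = 0.75 × 1571 = 1180 kN.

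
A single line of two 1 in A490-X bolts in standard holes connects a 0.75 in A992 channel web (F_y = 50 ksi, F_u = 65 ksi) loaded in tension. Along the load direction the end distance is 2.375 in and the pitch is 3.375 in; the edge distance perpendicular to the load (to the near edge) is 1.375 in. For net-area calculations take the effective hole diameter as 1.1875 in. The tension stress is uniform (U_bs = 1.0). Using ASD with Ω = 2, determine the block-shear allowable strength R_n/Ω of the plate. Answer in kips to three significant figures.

77.1 kips

Shear plane L_v = 2.375 + 1·3.375 = 5.75 in; A_gv = 5.75 × 0.75 = 4.312 in².
A_nv = (5.75 − 1.5·1.1875) × 0.75 = 2.977 in².
A_nt = (1.375 − 0.5·1.1875) × 0.75 = 0.5859 in².
0.6 F_u A_nv = 116.1 kips; 0.6 F_y A_gv = 129.4 kips → shear rupture governs the shear term.
R_n = 116.1 + 1.0 × 65 × 0.5859 = 154.2 kips.
Allowable strength R_n/Ω = 154.2 / 2 = 77.1 kips.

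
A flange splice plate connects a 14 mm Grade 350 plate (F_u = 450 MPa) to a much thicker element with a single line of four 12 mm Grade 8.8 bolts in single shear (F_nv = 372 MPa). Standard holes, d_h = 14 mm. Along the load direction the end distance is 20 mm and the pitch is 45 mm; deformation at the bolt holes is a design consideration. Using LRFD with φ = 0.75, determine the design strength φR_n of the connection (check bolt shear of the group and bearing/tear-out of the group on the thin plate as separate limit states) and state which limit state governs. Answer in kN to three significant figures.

126 kN (bolt shear governs)

Bolt shear: A_b = π·12²/4 = 113.1 mm²; R_n = 372 × 113.1 × 4 × 1 / 1000 = 168.3 kN → 0.75 × 168.3 = 126 kN.
Bearing (1.2 l_c t F_u ≤ 2.4 d t F_u): upper limit = 2.4·12·14·450 / 1000 = 181.4 kN.
  Edge l_c = 20 − 14/2 = 13 → r_n = 98.28 kN; interior l_c = 45 − 14 = 31 → r_n = 181.4 kN.
  R_n,bearing = 1·98.28 + 3·181.4 = 642.6 kN → 0.75 × 642.6 = 482 kN.
Bolt shear governs: 126 kN.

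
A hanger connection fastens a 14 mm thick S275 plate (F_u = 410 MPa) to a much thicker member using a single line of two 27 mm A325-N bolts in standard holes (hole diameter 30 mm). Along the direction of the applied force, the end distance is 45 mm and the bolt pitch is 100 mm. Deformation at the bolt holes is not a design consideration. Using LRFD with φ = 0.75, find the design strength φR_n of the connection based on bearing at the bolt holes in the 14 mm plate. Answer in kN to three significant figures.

Per bolt r_n = 1.5 l_c t F_u ≤ 3.0 d t F_u; upper limit = 3.0 × 27 × 14 × 410 / 1000 = 464.9 kN.
Edge bolt: l_c = 45 − 30/2 = 30 mm → 1.5 × 30 × 14 × 410 / 1000 = 258.3 → r_n = 258.3 kN.
Interior bolts: l_c = 100 − 30 = 70 mm → 1.5 × 70 × 14 × 410 / 1000 = 602.7 → r_n = 464.9 kN.
R_n = 1 × 258.3 + 1 × 464.9 = 723.2 kN.
Design strength φR_n = 0.75 × 723.2 = 542 kN.

542 kN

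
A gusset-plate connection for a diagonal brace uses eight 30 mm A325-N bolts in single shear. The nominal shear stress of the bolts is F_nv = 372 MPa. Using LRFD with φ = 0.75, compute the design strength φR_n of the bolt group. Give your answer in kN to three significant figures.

A_b = π × 30² / 4 = 706.9 mm².
R_n = F_nv · A_b · n · n_s = 372 × 706.9 × 8 × 1 / 1000 = 2104 kN.
Design strength φR_n = 0.75 × 2104 = 1580 kN.

1580 kN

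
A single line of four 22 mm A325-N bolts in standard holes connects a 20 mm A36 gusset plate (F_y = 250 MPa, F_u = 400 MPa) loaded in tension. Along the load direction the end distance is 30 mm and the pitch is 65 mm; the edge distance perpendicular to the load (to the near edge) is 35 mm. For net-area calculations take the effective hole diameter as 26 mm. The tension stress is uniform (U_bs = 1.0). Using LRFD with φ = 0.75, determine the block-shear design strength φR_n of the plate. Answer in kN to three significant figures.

Shear plane L_v = 30 + 3·65 = 225 mm; A_gv = 225 × 20 = 4500 mm².
A_nv = (225 − 3.5·26) × 20 = 2680 mm².
A_nt = (35 − 0.5·26) × 20 = 440 mm².
0.6 F_u A_nv = 643.2 kN; 0.6 F_y A_gv = 675 kN → shear rupture governs the shear term.
R_n = 643.2 + 1.0 × 400 × 440 / 1000 = 819.2 kN.
Design strength φR_n = 0.75 × 819.2 = 614 kN.

614 kN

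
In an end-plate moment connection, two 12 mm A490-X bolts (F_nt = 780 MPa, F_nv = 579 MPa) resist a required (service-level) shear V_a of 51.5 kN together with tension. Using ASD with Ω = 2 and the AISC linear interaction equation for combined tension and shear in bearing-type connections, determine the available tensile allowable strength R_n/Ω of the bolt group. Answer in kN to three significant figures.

45.3 kN

A_b = π·12²/4 = 113.1 mm²; f_rv = 51.5 × 1000 / (2 × 113.1) = 227.7 MPa.
F'_nt = 1.3 F_nt − (Ω F_nt / F_nv) f_rv = 1.3·780 − (2·780/579)·227.7 = 400.6 MPa, capped at F_nt → F'_nt = 400.6 MPa.
R_n = F'_nt · A_b · n = 400.6 × 113.1 × 2 / 1000 = 90.6 kN.
Allowable strength R_n/Ω = 90.6 / 2 = 45.3 kN.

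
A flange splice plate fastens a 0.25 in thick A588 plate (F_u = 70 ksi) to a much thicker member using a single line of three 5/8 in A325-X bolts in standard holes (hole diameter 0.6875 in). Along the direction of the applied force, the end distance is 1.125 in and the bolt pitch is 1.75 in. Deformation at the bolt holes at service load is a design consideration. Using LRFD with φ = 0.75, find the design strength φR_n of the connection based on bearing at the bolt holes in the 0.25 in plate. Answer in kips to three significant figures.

Per bolt r_n = 1.2 l_c t F_u ≤ 2.4 d t F_u; upper limit = 2.4 × 0.625 × 0.25 × 70 = 26.25 kips.
Edge bolt: l_c = 1.125 − 0.6875/2 = 0.7812 in → 1.2 × 0.7812 × 0.25 × 70 = 16.41 → r_n = 16.41 kips.
Interior bolts: l_c = 1.75 − 0.6875 = 1.062 in → 1.2 × 1.062 × 0.25 × 70 = 22.31 → r_n = 22.31 kips.
R_n = 1 × 16.41 + 2 × 22.31 = 61.03 kips.
Design strength φR_n = 0.75 × 61.03 = 45.8 kips.

45.8 kips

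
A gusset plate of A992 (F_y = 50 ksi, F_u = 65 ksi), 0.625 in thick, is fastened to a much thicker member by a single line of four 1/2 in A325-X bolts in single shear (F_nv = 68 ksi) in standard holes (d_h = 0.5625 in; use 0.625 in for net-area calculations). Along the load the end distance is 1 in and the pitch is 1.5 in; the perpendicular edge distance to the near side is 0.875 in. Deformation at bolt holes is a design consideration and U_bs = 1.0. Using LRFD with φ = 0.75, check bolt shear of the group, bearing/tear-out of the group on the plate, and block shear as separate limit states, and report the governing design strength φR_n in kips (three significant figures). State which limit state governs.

Bolt shear: A_b = π·0.5²/4 = 0.1963 in²; R_n = 68 × 0.1963 × 4 × 1 = 53.41 kips → 0.75 × 53.41 = 40.1 kips.
Bearing: edge l_c = 0.7188, r_n = 35.04 kips; interior l_c = 0.9375, r_n = 45.7 kips; R_n = 35.04 + 3·45.7 = 172.1 kips → 129 kips.
Block shear: A_gv = 3.438, A_nv = 2.07, A_nt = 0.3516 in²; R_n = min(0.6F_uA_nv, 0.6F_yA_gv) + U_bs·F_u·A_nt = 103.6 kips → 77.7 kips.
Bolt shear governs: 40.1 kips.

40.1 kips (bolt shear governs)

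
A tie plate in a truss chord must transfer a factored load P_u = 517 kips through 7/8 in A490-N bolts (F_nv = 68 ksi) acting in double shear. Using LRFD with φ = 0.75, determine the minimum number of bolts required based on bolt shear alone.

A_b = π·0.875²/4 = 0.6013 in².
Per-bolt design strength φR_n = 0.75 × 68 × 0.6013 × 2 = 61.33 kips.
n ≥ 517 / 61.33 = 8.429 → use 9 bolts.

9 bolts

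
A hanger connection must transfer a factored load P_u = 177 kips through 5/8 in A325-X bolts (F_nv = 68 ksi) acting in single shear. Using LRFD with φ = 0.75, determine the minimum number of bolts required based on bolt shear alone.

12 bolts

A_b = π·0.625²/4 = 0.3068 in².
Per-bolt design strength φR_n = 0.75 × 68 × 0.3068 × 1 = 15.65 kips.
n ≥ 177 / 15.65 = 11.31 → use 12 bolts.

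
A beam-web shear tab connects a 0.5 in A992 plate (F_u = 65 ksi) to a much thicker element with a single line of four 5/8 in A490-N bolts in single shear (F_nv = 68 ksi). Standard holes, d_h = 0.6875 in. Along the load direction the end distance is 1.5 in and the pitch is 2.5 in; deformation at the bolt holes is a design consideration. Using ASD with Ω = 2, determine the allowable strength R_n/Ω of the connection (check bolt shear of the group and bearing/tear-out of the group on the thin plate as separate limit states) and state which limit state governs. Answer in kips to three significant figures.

41.7 kips (bolt shear governs)

Bolt shear: A_b = π·0.625²/4 = 0.3068 in²; R_n = 68 × 0.3068 × 4 × 1 = 83.45 kips → 83.45 / 2 = 41.7 kips.
Bearing (1.2 l_c t F_u ≤ 2.4 d t F_u): upper limit = 2.4·0.625·0.5·65 = 48.75 kips.
  Edge l_c = 1.5 − 0.6875/2 = 1.156 → r_n = 45.09 kips; interior l_c = 2.5 − 0.6875 = 1.812 → r_n = 48.75 kips.
  R_n,bearing = 1·45.09 + 3·48.75 = 191.3 kips → 191.3 / 2 = 95.7 kips.
Bolt shear governs: 41.7 kips.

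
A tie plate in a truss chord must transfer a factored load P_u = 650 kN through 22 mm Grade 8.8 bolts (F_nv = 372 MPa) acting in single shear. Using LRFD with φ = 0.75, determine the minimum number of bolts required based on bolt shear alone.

A_b = π·22²/4 = 380.1 mm².
Per-bolt design strength φR_n = 0.75 × 372 × 380.1 × 1 / 1000 = 106.1 kN.
n ≥ 650 / 106.1 = 6.129 → use 7 bolts.

7 bolts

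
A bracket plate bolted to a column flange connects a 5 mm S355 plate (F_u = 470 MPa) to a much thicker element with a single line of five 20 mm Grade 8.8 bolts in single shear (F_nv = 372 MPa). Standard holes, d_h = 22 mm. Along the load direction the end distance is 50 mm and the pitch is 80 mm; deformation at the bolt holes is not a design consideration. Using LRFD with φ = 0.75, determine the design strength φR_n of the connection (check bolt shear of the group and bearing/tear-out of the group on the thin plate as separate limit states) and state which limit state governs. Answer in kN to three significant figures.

438 kN (bolt shear governs)

Bolt shear: A_b = π·20²/4 = 314.2 mm²; R_n = 372 × 314.2 × 5 × 1 / 1000 = 584.3 kN → 0.75 × 584.3 = 438 kN.
Bearing (1.5 l_c t F_u ≤ 3.0 d t F_u): upper limit = 3.0·20·5·470 / 1000 = 141 kN.
  Edge l_c = 50 − 22/2 = 39 → r_n = 137.5 kN; interior l_c = 80 − 22 = 58 → r_n = 141 kN.
  R_n,bearing = 1·137.5 + 4·141 = 701.5 kN → 0.75 × 701.5 = 526 kN.
Bolt shear governs: 438 kN.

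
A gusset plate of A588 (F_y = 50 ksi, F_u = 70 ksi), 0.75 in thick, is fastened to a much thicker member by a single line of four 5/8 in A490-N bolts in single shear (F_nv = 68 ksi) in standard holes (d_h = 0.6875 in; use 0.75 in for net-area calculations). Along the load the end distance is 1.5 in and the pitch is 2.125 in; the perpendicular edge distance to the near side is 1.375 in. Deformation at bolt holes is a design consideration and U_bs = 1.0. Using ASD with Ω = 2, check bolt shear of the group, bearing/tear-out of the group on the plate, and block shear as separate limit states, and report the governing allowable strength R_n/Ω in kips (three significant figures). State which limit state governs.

41.7 kips (bolt shear governs)

Bolt shear: A_b = π·0.625²/4 = 0.3068 in²; R_n = 68 × 0.3068 × 4 × 1 = 83.45 kips → 83.45 / 2 = 41.7 kips.
Bearing: edge l_c = 1.156, r_n = 72.84 kips; interior l_c = 1.438, r_n = 78.75 kips; R_n = 72.84 + 3·78.75 = 309.1 kips → 155 kips.
Block shear: A_gv = 5.906, A_nv = 3.938, A_nt = 0.75 in²; R_n = min(0.6F_uA_nv, 0.6F_yA_gv) + U_bs·F_u·A_nt = 217.9 kips → 109 kips.
Bolt shear governs: 41.7 kips.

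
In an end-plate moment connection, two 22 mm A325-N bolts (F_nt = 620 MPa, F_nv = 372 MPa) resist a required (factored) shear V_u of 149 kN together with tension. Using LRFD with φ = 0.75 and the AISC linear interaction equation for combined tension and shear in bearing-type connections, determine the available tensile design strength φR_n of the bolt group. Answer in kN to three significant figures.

211 kN

A_b = π·22²/4 = 380.1 mm²; f_rv = 149 × 1000 / (2 × 380.1) = 196 MPa.
F'_nt = 1.3 F_nt − (F_nt / φF_nv) f_rv = 1.3·620 − (620/(0.75·372))·196 = 370.5 MPa, capped at F_nt → F'_nt = 370.5 MPa.
R_n = F'_nt · A_b · n = 370.5 × 380.1 × 2 / 1000 = 281.7 kN.
Design strength φR_n = 0.75 × 281.7 = 211 kN.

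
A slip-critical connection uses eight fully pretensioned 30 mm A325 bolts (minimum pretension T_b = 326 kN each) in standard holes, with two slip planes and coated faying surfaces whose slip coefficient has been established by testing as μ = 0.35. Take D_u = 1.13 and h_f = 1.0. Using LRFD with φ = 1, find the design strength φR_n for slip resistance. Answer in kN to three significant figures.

2060 kN

R_n = μ · D_u · h_f · T_b · n_s · n_b = 0.35 × 1.13 × 1.0 × 326 × 2 × 8 = 2063 kN.
Design strength φR_n = 1 × 2063 = 2060 kN.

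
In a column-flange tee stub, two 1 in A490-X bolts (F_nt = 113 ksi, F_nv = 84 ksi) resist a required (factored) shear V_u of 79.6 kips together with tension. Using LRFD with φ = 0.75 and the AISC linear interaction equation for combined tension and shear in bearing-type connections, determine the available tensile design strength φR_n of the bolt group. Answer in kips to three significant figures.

A_b = π·1²/4 = 0.7854 in²; f_rv = 79.6 / (2 × 0.7854) = 50.67 ksi.
F'_nt = 1.3 F_nt − (F_nt / φF_nv) f_rv = 1.3·113 − (113/(0.75·84))·50.67 = 56.01 ksi, capped at F_nt → F'_nt = 56.01 ksi.
R_n = F'_nt · A_b · n = 56.01 × 0.7854 × 2 = 87.98 kips.
Design strength φR_n = 0.75 × 87.98 = 66 kips.

66 kips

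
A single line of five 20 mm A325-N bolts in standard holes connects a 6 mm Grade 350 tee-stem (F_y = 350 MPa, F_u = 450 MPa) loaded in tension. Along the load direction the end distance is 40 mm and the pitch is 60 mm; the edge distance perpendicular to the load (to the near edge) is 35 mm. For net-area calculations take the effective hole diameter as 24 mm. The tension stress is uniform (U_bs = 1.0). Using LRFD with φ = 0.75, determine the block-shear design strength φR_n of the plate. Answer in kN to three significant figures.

256 kN

Shear plane L_v = 40 + 4·60 = 280 mm; A_gv = 280 × 6 = 1680 mm².
A_nv = (280 − 4.5·24) × 6 = 1032 mm².
A_nt = (35 − 0.5·24) × 6 = 138 mm².
0.6 F_u A_nv = 278.6 kN; 0.6 F_y A_gv = 352.8 kN → shear rupture governs the shear term.
R_n = 278.6 + 1.0 × 450 × 138 / 1000 = 340.7 kN.
Design strength φR_n = 0.75 × 340.7 = 256 kN.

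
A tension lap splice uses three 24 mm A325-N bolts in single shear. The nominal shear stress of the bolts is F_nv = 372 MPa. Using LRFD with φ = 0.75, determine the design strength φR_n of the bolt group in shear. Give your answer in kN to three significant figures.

A_b = π × 24² / 4 = 452.4 mm².
R_n = F_nv · A_b · n · n_s = 372 × 452.4 × 3 × 1 / 1000 = 504.9 kN.
Design strength φR_n = 0.75 × 504.9 = 379 kN.

379 kN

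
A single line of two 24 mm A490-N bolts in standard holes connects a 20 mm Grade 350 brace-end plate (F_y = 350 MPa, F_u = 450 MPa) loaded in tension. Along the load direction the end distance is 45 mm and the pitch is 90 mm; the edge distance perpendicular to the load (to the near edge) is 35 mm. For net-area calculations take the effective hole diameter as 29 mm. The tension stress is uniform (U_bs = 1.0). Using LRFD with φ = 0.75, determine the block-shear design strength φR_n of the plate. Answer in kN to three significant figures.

Shear plane L_v = 45 + 1·90 = 135 mm; A_gv = 135 × 20 = 2700 mm².
A_nv = (135 − 1.5·29) × 20 = 1830 mm².
A_nt = (35 − 0.5·29) × 20 = 410 mm².
0.6 F_u A_nv = 494.1 kN; 0.6 F_y A_gv = 567 kN → shear rupture governs the shear term.
R_n = 494.1 + 1.0 × 450 × 410 / 1000 = 678.6 kN.
Design strength φR_n = 0.75 × 678.6 = 509 kN.

509 kN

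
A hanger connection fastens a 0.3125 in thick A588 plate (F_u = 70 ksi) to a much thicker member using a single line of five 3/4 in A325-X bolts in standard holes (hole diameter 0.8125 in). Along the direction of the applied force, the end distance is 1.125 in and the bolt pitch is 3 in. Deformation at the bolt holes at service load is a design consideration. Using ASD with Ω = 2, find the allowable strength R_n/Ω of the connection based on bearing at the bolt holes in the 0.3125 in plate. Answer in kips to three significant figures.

88.2 kips

Per bolt r_n = 1.2 l_c t F_u ≤ 2.4 d t F_u; upper limit = 2.4 × 0.75 × 0.3125 × 70 = 39.38 kips.
Edge bolt: l_c = 1.125 − 0.8125/2 = 0.7188 in → 1.2 × 0.7188 × 0.3125 × 70 = 18.87 → r_n = 18.87 kips.
Interior bolts: l_c = 3 − 0.8125 = 2.188 in → 1.2 × 2.188 × 0.3125 × 70 = 57.42 → r_n = 39.38 kips.
R_n = 1 × 18.87 + 4 × 39.38 = 176.4 kips.
Allowable strength R_n/Ω = 176.4 / 2 = 88.2 kips.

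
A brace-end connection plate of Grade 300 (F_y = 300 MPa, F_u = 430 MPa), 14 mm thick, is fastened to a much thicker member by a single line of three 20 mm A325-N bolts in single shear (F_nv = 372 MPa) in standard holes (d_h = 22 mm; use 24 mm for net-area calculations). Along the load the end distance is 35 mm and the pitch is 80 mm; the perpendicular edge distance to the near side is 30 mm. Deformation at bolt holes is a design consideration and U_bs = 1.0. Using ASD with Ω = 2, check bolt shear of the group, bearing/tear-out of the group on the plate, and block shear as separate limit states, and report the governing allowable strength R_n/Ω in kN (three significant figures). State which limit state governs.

175 kN (bolt shear governs)

Bolt shear: A_b = π·20²/4 = 314.2 mm²; R_n = 372 × 314.2 × 3 × 1 / 1000 = 350.6 kN → 350.6 / 2 = 175 kN.
Bearing: edge l_c = 24, r_n = 173.4 kN; interior l_c = 58, r_n = 289 kN; R_n = 173.4 + 2·289 = 751.3 kN → 376 kN.
Block shear: A_gv = 2730, A_nv = 1890, A_nt = 252 mm²; R_n = min(0.6F_uA_nv, 0.6F_yA_gv) + U_bs·F_u·A_nt = 596 kN → 298 kN.
Bolt shear governs: 175 kN.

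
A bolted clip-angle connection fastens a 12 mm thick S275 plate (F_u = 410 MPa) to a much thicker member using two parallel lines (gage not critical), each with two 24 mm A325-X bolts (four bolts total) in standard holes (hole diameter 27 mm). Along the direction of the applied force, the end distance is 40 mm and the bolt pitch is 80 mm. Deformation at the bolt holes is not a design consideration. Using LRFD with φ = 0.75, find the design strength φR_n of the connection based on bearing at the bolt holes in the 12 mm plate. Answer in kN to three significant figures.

825 kN

Per bolt r_n = 1.5 l_c t F_u ≤ 3.0 d t F_u; upper limit = 3.0 × 24 × 12 × 410 / 1000 = 354.2 kN.
Edge bolt: l_c = 40 − 27/2 = 26.5 mm → 1.5 × 26.5 × 12 × 410 / 1000 = 195.6 → r_n = 195.6 kN.
Interior bolts: l_c = 80 − 27 = 53 mm → 1.5 × 53 × 12 × 410 / 1000 = 391.1 → r_n = 354.2 kN.
R_n = 2 × 195.6 + 2 × 354.2 = 1100 kN.
Design strength φR_n = 0.75 × 1100 = 825 kN.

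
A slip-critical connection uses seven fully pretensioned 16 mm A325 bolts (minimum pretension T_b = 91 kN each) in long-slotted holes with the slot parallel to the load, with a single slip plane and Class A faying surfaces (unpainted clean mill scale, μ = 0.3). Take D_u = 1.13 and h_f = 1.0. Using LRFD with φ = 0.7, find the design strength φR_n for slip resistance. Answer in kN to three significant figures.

R_n = μ · D_u · h_f · T_b · n_s · n_b = 0.3 × 1.13 × 1.0 × 91 × 1 × 7 = 215.9 kN.
Design strength φR_n = 0.7 × 215.9 = 151 kN.

151 kN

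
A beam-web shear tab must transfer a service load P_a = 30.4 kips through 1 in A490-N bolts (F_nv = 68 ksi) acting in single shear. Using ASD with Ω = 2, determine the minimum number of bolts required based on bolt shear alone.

2 bolts

A_b = π·1²/4 = 0.7854 in².
Per-bolt allowable strength R_n/Ω = 68 × 0.7854 × 1 / 2 = 26.7 kips.
n ≥ 30.4 / 26.7 = 1.138 → use 2 bolts.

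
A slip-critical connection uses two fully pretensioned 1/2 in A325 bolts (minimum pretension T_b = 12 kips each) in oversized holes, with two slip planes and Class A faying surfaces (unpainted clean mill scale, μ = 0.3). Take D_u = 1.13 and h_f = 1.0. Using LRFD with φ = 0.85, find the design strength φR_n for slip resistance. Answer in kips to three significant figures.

R_n = μ · D_u · h_f · T_b · n_s · n_b = 0.3 × 1.13 × 1.0 × 12 × 2 × 2 = 16.27 kips.
Design strength φR_n = 0.85 × 16.27 = 13.8 kips.

13.8 kips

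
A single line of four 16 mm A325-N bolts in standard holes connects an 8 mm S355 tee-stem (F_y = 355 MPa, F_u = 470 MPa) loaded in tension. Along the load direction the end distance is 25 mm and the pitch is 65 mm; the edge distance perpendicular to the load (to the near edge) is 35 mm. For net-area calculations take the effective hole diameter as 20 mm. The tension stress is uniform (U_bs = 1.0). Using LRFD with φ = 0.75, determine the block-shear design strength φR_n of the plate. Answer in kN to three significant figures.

Shear plane L_v = 25 + 3·65 = 220 mm; A_gv = 220 × 8 = 1760 mm².
A_nv = (220 − 3.5·20) × 8 = 1200 mm².
A_nt = (35 − 0.5·20) × 8 = 200 mm².
0.6 F_u A_nv = 338.4 kN; 0.6 F_y A_gv = 374.9 kN → shear rupture governs the shear term.
R_n = 338.4 + 1.0 × 470 × 200 / 1000 = 432.4 kN.
Design strength φR_n = 0.75 × 432.4 = 324 kN.

324 kN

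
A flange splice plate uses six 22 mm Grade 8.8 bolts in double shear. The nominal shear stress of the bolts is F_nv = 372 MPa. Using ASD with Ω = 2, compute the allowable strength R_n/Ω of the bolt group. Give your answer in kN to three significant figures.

848 kN

A_b = π × 22² / 4 = 380.1 mm².
R_n = F_nv · A_b · n · n_s = 372 × 380.1 × 6 × 2 / 1000 = 1697 kN.
Allowable strength R_n/Ω = 1697 / 2 = 848 kN.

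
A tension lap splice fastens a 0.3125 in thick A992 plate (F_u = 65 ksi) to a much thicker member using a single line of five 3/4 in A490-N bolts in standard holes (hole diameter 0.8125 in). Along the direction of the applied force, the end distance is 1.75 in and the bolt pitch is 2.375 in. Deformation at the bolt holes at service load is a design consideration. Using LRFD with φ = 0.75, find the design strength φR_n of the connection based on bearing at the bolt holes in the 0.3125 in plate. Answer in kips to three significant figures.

134 kips

Per bolt r_n = 1.2 l_c t F_u ≤ 2.4 d t F_u; upper limit = 2.4 × 0.75 × 0.3125 × 65 = 36.56 kips.
Edge bolt: l_c = 1.75 − 0.8125/2 = 1.344 in → 1.2 × 1.344 × 0.3125 × 65 = 32.75 → r_n = 32.75 kips.
Interior bolts: l_c = 2.375 − 0.8125 = 1.562 in → 1.2 × 1.562 × 0.3125 × 65 = 38.09 → r_n = 36.56 kips.
R_n = 1 × 32.75 + 4 × 36.56 = 179 kips.
Design strength φR_n = 0.75 × 179 = 134 kips.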